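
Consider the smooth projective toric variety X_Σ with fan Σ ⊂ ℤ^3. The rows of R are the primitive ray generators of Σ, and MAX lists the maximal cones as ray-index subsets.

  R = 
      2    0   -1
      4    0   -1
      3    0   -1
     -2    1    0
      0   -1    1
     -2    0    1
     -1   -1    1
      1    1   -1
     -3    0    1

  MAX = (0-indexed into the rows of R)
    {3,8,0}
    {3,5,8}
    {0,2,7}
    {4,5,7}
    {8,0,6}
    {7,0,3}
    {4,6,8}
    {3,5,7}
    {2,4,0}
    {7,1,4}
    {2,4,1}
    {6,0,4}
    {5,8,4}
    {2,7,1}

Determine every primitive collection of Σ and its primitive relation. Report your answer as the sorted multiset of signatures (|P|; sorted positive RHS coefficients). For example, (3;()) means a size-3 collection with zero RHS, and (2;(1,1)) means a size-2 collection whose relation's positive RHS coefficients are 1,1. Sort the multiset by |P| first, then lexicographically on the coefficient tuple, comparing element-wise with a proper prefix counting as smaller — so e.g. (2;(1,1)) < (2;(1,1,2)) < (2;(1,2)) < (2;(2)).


|primitive collections| = 18. Relations:

  P = {0,5}:  v_{0} + v_{5} = 0  ⇒ sig = (2;())
  P = {2,8}:  v_{2} + v_{8} = 0  ⇒ sig = (2;())
  P = {6,7}:  v_{6} + v_{7} = 0  ⇒ sig = (2;())
  P = {2,3}:  v_{2} + v_{3} = v_{7}  ⇒ sig = (2;(1))
  P = {3,4}:  v_{3} + v_{4} = v_{5}  ⇒ sig = (2;(1))
  P = {3,6}:  v_{3} + v_{6} = v_{8}  ⇒ sig = (2;(1))
  P = {7,8}:  v_{7} + v_{8} = v_{3}  ⇒ sig = (2;(1))
  P = {1,6}:  v_{1} + v_{6} = v_{2} + v_{4}  ⇒ sig = (2;(1,1))
  P = {1,8}:  v_{1} + v_{8} = v_{4} + v_{7}  ⇒ sig = (2;(1,1))
  P = {2,5}:  v_{2} + v_{5} = v_{4} + v_{7}  ⇒ sig = (2;(1,1))
  P = {2,6}:  v_{2} + v_{6} = v_{0} + v_{4}  ⇒ sig = (2;(1,1))
  P = {5,6}:  v_{5} + v_{6} = v_{4} + v_{8}  ⇒ sig = (2;(1,1))
  P = {1,3}:  v_{1} + v_{3} = v_{4} + 2·v_{7}  ⇒ sig = (2;(1,2))
  P = {0,1}:  v_{0} + v_{1} = 2·v_{2}  ⇒ sig = (2;(2))
  P = {1,5}:  v_{1} + v_{5} = 2·v_{4} + 2·v_{7}  ⇒ sig = (2;(2,2))
  P = {0,4,7}:  v_{0} + v_{4} + v_{7} = v_{2}  ⇒ sig = (3;(1))
  P = {0,4,8}:  v_{0} + v_{4} + v_{8} = v_{6}  ⇒ sig = (3;(1))
  P = {2,4,7}:  v_{2} + v_{4} + v_{7} = v_{1}  ⇒ sig = (3;(1))

Sorted signature multiset PRS(X):
{ (2;()) ×3,  (2;(1)) ×4,  (2;(1,1)) ×5,  (2;(1,2)),  (2;(2)),  (2;(2,2)),  (3;(1)) ×3 }


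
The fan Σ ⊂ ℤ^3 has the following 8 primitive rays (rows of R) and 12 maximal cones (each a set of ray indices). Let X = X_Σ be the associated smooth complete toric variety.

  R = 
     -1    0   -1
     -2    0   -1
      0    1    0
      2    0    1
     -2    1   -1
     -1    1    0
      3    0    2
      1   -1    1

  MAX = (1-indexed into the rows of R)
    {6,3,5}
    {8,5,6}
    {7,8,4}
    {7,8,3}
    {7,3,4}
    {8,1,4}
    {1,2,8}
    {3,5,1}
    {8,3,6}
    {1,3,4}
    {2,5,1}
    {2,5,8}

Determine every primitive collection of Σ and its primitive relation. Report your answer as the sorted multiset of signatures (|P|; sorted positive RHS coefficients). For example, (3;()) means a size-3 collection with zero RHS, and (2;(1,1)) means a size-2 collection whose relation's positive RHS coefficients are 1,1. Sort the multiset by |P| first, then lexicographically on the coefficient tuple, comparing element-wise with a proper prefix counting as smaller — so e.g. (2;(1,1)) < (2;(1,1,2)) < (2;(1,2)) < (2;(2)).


The 14 primitive collections of Σ (r=8, n=3):

  P = {2,4}:  v_{2} + v_{4} = 0  so sig = (2;())
  P = {1,6}:  v_{1} + v_{6} = v_{5}  so sig = (2;(1))
  P = {1,7}:  v_{1} + v_{7} = v_{4}  so sig = (2;(1))
  P = {2,3}:  v_{2} + v_{3} = v_{5}  so sig = (2;(1))
  P = {4,5}:  v_{4} + v_{5} = v_{3}  so sig = (2;(1))
  P = {2,7}:  v_{2} + v_{7} = v_{3} + v_{8}  so sig = (2;(1,1))
  P = {2,6}:  v_{2} + v_{6} = 2·v_{5} + v_{8}  so sig = (2;(1,2))
  P = {4,6}:  v_{4} + v_{6} = 2·v_{3} + v_{8}  so sig = (2;(1,2))
  P = {5,7}:  v_{5} + v_{7} = 2·v_{3} + v_{8}  so sig = (2;(1,2))
  P = {6,7}:  v_{6} + v_{7} = 3·v_{3} + 2·v_{8}  so sig = (2;(2,3))
  P = {1,3,8}:  v_{1} + v_{3} + v_{8} = 0  so sig = (3;())
  P = {1,5,8}:  v_{1} + v_{5} + v_{8} = v_{2}  so sig = (3;(1))
  P = {3,4,8}:  v_{3} + v_{4} + v_{8} = v_{7}  so sig = (3;(1))
  P = {3,5,8}:  v_{3} + v_{5} + v_{8} = v_{6}  so sig = (3;(1))

Signatures (|P|; sorted positive RHS coefficients), sorted:
    |P|=2: 10 collections, coeffs (), (1), (1), (1), (1), (1,1), (1,2), (1,2), (1,2), (2,3)
    |P|=3: 4 collections, coeffs (), (1), (1), (1)


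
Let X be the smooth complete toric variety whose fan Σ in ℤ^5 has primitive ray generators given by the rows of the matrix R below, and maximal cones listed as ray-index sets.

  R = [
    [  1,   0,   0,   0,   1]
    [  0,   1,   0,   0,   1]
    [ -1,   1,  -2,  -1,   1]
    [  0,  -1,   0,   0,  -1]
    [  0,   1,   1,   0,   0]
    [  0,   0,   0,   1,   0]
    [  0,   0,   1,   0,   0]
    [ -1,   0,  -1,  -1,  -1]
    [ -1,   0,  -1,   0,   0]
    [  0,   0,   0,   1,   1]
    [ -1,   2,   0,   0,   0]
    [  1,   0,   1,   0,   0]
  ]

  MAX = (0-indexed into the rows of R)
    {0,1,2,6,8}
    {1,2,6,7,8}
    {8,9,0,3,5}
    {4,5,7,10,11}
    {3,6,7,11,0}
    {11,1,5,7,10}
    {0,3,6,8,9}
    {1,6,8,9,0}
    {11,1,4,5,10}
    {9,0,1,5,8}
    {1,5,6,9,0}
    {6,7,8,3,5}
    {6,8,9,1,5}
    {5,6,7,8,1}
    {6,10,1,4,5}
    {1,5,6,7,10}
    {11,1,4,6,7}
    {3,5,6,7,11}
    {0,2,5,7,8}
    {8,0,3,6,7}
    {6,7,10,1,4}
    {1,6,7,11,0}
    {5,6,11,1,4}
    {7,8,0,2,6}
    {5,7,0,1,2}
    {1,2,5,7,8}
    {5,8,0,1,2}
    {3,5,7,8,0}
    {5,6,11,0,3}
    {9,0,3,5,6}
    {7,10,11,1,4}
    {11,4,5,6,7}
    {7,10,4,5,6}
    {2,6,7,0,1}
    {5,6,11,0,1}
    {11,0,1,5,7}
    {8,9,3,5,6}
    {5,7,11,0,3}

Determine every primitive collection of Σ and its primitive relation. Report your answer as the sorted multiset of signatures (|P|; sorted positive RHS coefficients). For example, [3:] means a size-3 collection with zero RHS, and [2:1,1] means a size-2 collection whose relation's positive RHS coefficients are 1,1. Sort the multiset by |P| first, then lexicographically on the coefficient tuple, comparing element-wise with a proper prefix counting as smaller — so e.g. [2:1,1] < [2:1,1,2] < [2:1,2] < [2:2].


The 24 primitive collections of Σ (r=12, n=5):

  • {1,3}:  v_{1} + v_{3} = 0  ⇒ sig = [2:]
  • {8,11}:  v_{8} + v_{11} = 0  ⇒ sig = [2:]
  • {7,9}:  v_{7} + v_{9} = v_{8}  ⇒ sig = [2:1]
  • {0,4}:  v_{0} + v_{4} = v_{1} + v_{11}  ⇒ sig = [2:1,1]
  • {2,3}:  v_{2} + v_{3} = v_{0} + v_{7} + v_{8}  ⇒ sig = [2:1,1,1]
  • {2,11}:  v_{2} + v_{11} = v_{0} + v_{1} + v_{7}  ⇒ sig = [2:1,1,1]
  • {3,10}:  v_{3} + v_{10} = v_{4} + v_{5} + v_{7}  ⇒ sig = [2:1,1,1]
  • {4,9}:  v_{4} + v_{9} = v_{1} + v_{5} + v_{6}  ⇒ sig = [2:1,1,1]
  • {9,11}:  v_{9} + v_{11} = v_{0} + v_{5} + v_{6}  ⇒ sig = [2:1,1,1]
  • {3,4}:  v_{3} + v_{4} = v_{5} + v_{6} + v_{7} + v_{11}  ⇒ sig = [2:1,1,1,1]
  • {4,8}:  v_{4} + v_{8} = v_{1} + v_{5} + v_{6} + v_{7}  ⇒ sig = [2:1,1,1,1]
  • {0,10}:  v_{0} + v_{10} = 2·v_{1} + v_{5} + v_{7} + v_{11}  ⇒ sig = [2:1,1,1,2]
  • {2,9}:  v_{2} + v_{9} = v_{0} + v_{1} + 2·v_{8}  ⇒ sig = [2:1,1,2]
  • {9,10}:  v_{9} + v_{10} = 2·v_{1} + 2·v_{5} + v_{6} + v_{7}  ⇒ sig = [2:1,1,2,2]
  • {2,4}:  v_{2} + v_{4} = 2·v_{1} + v_{7}  ⇒ sig = [2:1,2]
  • {8,10}:  v_{8} + v_{10} = 2·v_{1} + 2·v_{5} + v_{6} + 2·v_{7}  ⇒ sig = [2:1,2,2,2]
  • {2,10}:  v_{2} + v_{10} = 3·v_{1} + v_{5} + 2·v_{7}  ⇒ sig = [2:1,2,3]
  • {2,5,6}:  v_{2} + v_{5} + v_{6} = v_{1} + v_{8}  ⇒ sig = [3:1,1]
  • {6,10,11}:  v_{6} + v_{10} + v_{11} = 2·v_{4}  ⇒ sig = [3:2]
  • {0,5,6,7}:  v_{0} + v_{5} + v_{6} + v_{7} = 0  ⇒ sig = [4:]
  • {0,1,7,8}:  v_{0} + v_{1} + v_{7} + v_{8} = v_{2}  ⇒ sig = [4:1]
  • {0,5,6,8}:  v_{0} + v_{5} + v_{6} + v_{8} = v_{9}  ⇒ sig = [4:1]
  • {1,4,5,7}:  v_{1} + v_{4} + v_{5} + v_{7} = v_{10}  ⇒ sig = [4:1]
  • {1,5,6,7,11}:  v_{1} + v_{5} + v_{6} + v_{7} + v_{11} = v_{4}  ⇒ sig = [5:1]

Hence PRS(X_Σ) =
    [2:]
    [2:]
    [2:1]
    [2:1,1]
    [2:1,1,1]
    [2:1,1,1]
    [2:1,1,1]
    [2:1,1,1]
    [2:1,1,1]
    [2:1,1,1,1]
    [2:1,1,1,1]
    [2:1,1,1,2]
    [2:1,1,2]
    [2:1,1,2,2]
    [2:1,2]
    [2:1,2,2,2]
    [2:1,2,3]
    [3:1,1]
    [3:2]
    [4:]
    [4:1]
    [4:1]
    [4:1]
    [5:1]


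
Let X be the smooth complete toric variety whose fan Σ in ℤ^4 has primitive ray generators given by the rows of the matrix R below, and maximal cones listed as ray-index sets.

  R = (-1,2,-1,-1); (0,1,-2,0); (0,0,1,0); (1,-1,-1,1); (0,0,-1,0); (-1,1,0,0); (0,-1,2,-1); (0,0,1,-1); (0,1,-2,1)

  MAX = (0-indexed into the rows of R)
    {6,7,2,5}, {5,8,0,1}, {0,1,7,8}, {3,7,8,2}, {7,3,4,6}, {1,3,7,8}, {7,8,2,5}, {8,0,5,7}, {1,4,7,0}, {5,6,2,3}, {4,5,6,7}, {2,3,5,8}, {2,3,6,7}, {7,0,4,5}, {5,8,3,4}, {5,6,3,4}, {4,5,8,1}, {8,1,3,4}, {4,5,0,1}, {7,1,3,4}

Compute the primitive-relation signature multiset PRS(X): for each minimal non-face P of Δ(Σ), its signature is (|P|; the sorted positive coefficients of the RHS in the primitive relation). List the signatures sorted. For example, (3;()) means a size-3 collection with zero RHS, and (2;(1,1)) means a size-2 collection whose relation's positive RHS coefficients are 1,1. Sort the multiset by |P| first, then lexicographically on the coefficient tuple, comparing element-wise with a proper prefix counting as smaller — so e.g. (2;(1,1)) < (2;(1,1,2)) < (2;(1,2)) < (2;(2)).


12 minimal non-faces of Δ(Σ) (on 9 rays):

  P = {2,4}:  v_{2} + v_{4} = 0  →  sig = (2;())
  P = {6,8}:  v_{6} + v_{8} = 0  →  sig = (2;())
  P = {0,3}:  v_{0} + v_{3} = v_{1}  →  sig = (2;(1))
  P = {1,2}:  v_{1} + v_{2} = v_{7} + v_{8}  →  sig = (2;(1,1))
  P = {1,6}:  v_{1} + v_{6} = v_{4} + v_{7}  →  sig = (2;(1,1))
  P = {0,2}:  v_{0} + v_{2} = v_{5} + 2·v_{7} + v_{8}  →  sig = (2;(1,1,2))
  P = {0,6}:  v_{0} + v_{6} = v_{4} + v_{5} + 2·v_{7}  →  sig = (2;(1,1,2))
  P = {3,5,7}:  v_{3} + v_{5} + v_{7} = 0  →  sig = (3;())
  P = {1,5,7}:  v_{1} + v_{5} + v_{7} = v_{0}  →  sig = (3;(1))
  P = {4,7,8}:  v_{4} + v_{7} + v_{8} = v_{1}  →  sig = (3;(1))
  P = {1,3,5}:  v_{1} + v_{3} + v_{5} = v_{4} + v_{8}  →  sig = (3;(1,1))
  P = {0,4,8}:  v_{0} + v_{4} + v_{8} = 2·v_{1} + v_{5}  →  sig = (3;(1,2))

so the primitive-relation signature multiset is
[(2;()), (2;()), (2;(1)), (2;(1,1)), (2;(1,1)), (2;(1,1,2)), (2;(1,1,2)), (3;()), (3;(1)), (3;(1)), (3;(1,1)), (3;(1,2))]


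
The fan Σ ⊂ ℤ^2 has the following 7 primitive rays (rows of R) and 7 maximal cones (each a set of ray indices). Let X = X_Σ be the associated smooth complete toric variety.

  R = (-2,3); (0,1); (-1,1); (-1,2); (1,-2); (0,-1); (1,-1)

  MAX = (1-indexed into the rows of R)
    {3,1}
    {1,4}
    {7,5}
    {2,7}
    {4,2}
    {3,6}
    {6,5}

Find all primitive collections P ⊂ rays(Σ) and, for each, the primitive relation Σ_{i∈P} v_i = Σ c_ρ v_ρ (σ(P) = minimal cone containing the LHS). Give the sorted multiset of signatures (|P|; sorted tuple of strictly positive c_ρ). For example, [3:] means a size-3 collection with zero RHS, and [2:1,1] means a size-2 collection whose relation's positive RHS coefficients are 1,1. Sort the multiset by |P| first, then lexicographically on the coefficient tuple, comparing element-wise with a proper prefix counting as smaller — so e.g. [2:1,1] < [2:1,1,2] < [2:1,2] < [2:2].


Primitive collections (14):

  • {2,6}:  v_{2} + v_{6} = 0 — sig = [2:]
  • {3,7}:  v_{3} + v_{7} = 0 — sig = [2:]
  • {4,5}:  v_{4} + v_{5} = 0 — sig = [2:]
  • {1,5}:  v_{1} + v_{5} = v_{3} — sig = [2:1]
  • {1,7}:  v_{1} + v_{7} = v_{4} — sig = [2:1]
  • {2,3}:  v_{2} + v_{3} = v_{4} — sig = [2:1]
  • {2,5}:  v_{2} + v_{5} = v_{7} — sig = [2:1]
  • {3,4}:  v_{3} + v_{4} = v_{1} — sig = [2:1]
  • {3,5}:  v_{3} + v_{5} = v_{6} — sig = [2:1]
  • {4,6}:  v_{4} + v_{6} = v_{3} — sig = [2:1]
  • {4,7}:  v_{4} + v_{7} = v_{2} — sig = [2:1]
  • {6,7}:  v_{6} + v_{7} = v_{5} — sig = [2:1]
  • {1,2}:  v_{1} + v_{2} = 2·v_{4} — sig = [2:2]
  • {1,6}:  v_{1} + v_{6} = 2·v_{3} — sig = [2:2]

Signatures (|P|; sorted positive RHS coefficients), sorted:
[[2:], [2:], [2:], [2:1], [2:1], [2:1], [2:1], [2:1], [2:1], [2:1], [2:1], [2:1], [2:2], [2:2]]


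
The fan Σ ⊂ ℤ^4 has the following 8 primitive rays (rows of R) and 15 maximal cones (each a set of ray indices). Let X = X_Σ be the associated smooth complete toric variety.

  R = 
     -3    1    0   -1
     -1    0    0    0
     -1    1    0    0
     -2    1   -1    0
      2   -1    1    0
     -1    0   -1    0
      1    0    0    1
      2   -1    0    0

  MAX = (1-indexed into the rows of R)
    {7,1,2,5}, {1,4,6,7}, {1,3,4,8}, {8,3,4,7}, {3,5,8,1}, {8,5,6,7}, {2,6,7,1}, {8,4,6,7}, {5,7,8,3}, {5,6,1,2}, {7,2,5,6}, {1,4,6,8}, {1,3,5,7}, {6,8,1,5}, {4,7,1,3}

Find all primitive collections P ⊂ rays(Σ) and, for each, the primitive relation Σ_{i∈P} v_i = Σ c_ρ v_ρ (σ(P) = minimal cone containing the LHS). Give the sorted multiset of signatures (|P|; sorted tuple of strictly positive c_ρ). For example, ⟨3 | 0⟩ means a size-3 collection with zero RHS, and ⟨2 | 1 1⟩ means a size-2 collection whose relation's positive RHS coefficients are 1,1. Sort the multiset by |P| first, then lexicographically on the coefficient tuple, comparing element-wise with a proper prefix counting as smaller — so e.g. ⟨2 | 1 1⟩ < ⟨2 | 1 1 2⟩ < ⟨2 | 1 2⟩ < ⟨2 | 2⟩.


7 minimal non-faces of Δ(Σ) (on 8 rays):

  {4,5}:  v_{4} + v_{5} = 0 — sig = ⟨2 | 0⟩
  {3,6}:  v_{3} + v_{6} = v_{4} — sig = ⟨2 | 1⟩
  {2,3}:  v_{2} + v_{3} = v_{1} + v_{7} — sig = ⟨2 | 1 1⟩
  {2,8}:  v_{2} + v_{8} = v_{5} + v_{6} — sig = ⟨2 | 1 1⟩
  {2,4}:  v_{2} + v_{4} = v_{1} + v_{6} + v_{7} — sig = ⟨2 | 1 1 1⟩
  {1,7,8}:  v_{1} + v_{7} + v_{8} = 0 — sig = ⟨3 | 0⟩
  {1,5,6,7}:  v_{1} + v_{5} + v_{6} + v_{7} = v_{2} — sig = ⟨4 | 1⟩

Sorted signature multiset PRS(X):
[⟨2 | 0⟩, ⟨2 | 1⟩, ⟨2 | 1 1⟩, ⟨2 | 1 1⟩, ⟨2 | 1 1 1⟩, ⟨3 | 0⟩, ⟨4 | 1⟩]


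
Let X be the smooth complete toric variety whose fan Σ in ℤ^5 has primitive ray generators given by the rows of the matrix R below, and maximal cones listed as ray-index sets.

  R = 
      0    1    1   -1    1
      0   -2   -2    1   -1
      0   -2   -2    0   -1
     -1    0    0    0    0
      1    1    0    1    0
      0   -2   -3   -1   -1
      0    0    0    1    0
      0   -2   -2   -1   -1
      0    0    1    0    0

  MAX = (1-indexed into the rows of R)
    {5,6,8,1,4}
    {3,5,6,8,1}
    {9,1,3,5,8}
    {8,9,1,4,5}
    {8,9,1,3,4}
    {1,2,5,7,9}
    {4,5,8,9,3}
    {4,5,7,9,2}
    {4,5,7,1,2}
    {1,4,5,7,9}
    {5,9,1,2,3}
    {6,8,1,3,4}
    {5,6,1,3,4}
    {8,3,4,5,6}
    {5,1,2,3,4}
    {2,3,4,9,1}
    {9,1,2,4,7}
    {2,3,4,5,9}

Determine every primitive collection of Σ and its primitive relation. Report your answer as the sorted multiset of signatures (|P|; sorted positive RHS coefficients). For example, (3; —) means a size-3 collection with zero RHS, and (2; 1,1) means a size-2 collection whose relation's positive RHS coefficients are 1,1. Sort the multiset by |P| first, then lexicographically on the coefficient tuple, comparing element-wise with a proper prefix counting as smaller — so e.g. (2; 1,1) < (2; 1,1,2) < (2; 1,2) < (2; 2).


9 minimal non-faces of Δ(Σ) (on 9 rays):

  • {3,7}:  v_{3} + v_{7} = v_{2}  →  sig = (2; 1)
  • {6,9}:  v_{6} + v_{9} = v_{8}  →  sig = (2; 1)
  • {7,8}:  v_{7} + v_{8} = v_{3}  →  sig = (2; 1)
  • {6,7}:  v_{6} + v_{7} = v_{1} + 2·v_{3} + v_{4} + v_{5}  →  sig = (2; 1,1,1,2)
  • {2,6}:  v_{2} + v_{6} = v_{1} + 3·v_{3} + v_{4} + v_{5}  →  sig = (2; 1,1,1,3)
  • {2,8}:  v_{2} + v_{8} = 2·v_{3}  →  sig = (2; 2)
  • {1,3,4,5,9}:  v_{1} + v_{3} + v_{4} + v_{5} + v_{9} = 0  →  sig = (5; —)
  • {1,2,4,5,9}:  v_{1} + v_{2} + v_{4} + v_{5} + v_{9} = v_{7}  →  sig = (5; 1)
  • {1,3,4,5,8}:  v_{1} + v_{3} + v_{4} + v_{5} + v_{8} = v_{6}  →  sig = (5; 1)

so the primitive-relation signature multiset is
[(2; 1), (2; 1), (2; 1), (2; 1,1,1,2), (2; 1,1,1,3), (2; 2), (5; —), (5; 1), (5; 1)]


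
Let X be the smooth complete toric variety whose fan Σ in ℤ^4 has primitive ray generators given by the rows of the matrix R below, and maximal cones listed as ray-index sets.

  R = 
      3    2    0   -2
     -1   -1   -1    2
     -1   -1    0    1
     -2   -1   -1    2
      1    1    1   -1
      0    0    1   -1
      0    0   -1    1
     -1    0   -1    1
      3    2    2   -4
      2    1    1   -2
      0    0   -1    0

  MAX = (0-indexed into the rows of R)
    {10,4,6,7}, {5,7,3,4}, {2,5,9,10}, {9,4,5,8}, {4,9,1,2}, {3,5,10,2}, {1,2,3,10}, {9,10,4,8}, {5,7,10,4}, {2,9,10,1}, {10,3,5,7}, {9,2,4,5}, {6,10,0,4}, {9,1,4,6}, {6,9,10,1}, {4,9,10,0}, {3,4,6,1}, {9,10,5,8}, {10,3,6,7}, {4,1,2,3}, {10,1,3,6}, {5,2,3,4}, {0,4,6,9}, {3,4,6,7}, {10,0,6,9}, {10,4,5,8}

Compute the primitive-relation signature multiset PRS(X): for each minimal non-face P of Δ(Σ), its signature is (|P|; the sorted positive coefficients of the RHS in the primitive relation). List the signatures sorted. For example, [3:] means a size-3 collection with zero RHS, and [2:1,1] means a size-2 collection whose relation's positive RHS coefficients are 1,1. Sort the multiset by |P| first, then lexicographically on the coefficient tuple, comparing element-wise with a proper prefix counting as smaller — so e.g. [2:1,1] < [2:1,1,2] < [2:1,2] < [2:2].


23 minimal non-faces of Δ(Σ) (on 11 rays):

  P = {3,9}:  v_{3} + v_{9} = 0  ⟹  sig = [2:]
  P = {5,6}:  v_{5} + v_{6} = 0  ⟹  sig = [2:]
  P = {1,5}:  v_{1} + v_{5} = v_{2}  ⟹  sig = [2:1]
  P = {1,8}:  v_{1} + v_{8} = v_{9}  ⟹  sig = [2:1]
  P = {2,6}:  v_{2} + v_{6} = v_{1}  ⟹  sig = [2:1]
  P = {2,7}:  v_{2} + v_{7} = v_{3}  ⟹  sig = [2:1]
  P = {0,2}:  v_{0} + v_{2} = v_{6} + v_{9}  ⟹  sig = [2:1,1]
  P = {1,7}:  v_{1} + v_{7} = v_{3} + v_{6}  ⟹  sig = [2:1,1]
  P = {2,8}:  v_{2} + v_{8} = v_{5} + v_{9}  ⟹  sig = [2:1,1]
  P = {7,9}:  v_{7} + v_{9} = v_{4} + v_{10}  ⟹  sig = [2:1,1]
  P = {0,3}:  v_{0} + v_{3} = v_{4} + v_{6} + v_{10}  ⟹  sig = [2:1,1,1]
  P = {0,5}:  v_{0} + v_{5} = v_{4} + v_{9} + v_{10}  ⟹  sig = [2:1,1,1]
  P = {3,8}:  v_{3} + v_{8} = v_{4} + v_{5} + v_{10}  ⟹  sig = [2:1,1,1]
  P = {6,8}:  v_{6} + v_{8} = v_{4} + v_{9} + v_{10}  ⟹  sig = [2:1,1,1]
  P = {0,1}:  v_{0} + v_{1} = 2·v_{6} + v_{9}  ⟹  sig = [2:1,2]
  P = {0,7}:  v_{0} + v_{7} = 2·v_{4} + v_{6} + 2·v_{10}  ⟹  sig = [2:1,2,2]
  P = {7,8}:  v_{7} + v_{8} = 2·v_{4} + v_{5} + 2·v_{10}  ⟹  sig = [2:1,2,2]
  P = {0,8}:  v_{0} + v_{8} = 2·v_{4} + 2·v_{9} + 2·v_{10}  ⟹  sig = [2:2,2,2]
  P = {2,4,10}:  v_{2} + v_{4} + v_{10} = 0  ⟹  sig = [3:]
  P = {1,4,10}:  v_{1} + v_{4} + v_{10} = v_{6}  ⟹  sig = [3:1]
  P = {3,4,10}:  v_{3} + v_{4} + v_{10} = v_{7}  ⟹  sig = [3:1]
  P = {4,5,9,10}:  v_{4} + v_{5} + v_{9} + v_{10} = v_{8}  ⟹  sig = [4:1]
  P = {4,6,9,10}:  v_{4} + v_{6} + v_{9} + v_{10} = v_{0}  ⟹  sig = [4:1]

so the primitive-relation signature multiset is
    [2:]
    [2:]
    [2:1]
    [2:1]
    [2:1]
    [2:1]
    [2:1,1]
    [2:1,1]
    [2:1,1]
    [2:1,1]
    [2:1,1,1]
    [2:1,1,1]
    [2:1,1,1]
    [2:1,1,1]
    [2:1,2]
    [2:1,2,2]
    [2:1,2,2]
    [2:2,2,2]
    [3:]
    [3:1]
    [3:1]
    [4:1]
    [4:1]


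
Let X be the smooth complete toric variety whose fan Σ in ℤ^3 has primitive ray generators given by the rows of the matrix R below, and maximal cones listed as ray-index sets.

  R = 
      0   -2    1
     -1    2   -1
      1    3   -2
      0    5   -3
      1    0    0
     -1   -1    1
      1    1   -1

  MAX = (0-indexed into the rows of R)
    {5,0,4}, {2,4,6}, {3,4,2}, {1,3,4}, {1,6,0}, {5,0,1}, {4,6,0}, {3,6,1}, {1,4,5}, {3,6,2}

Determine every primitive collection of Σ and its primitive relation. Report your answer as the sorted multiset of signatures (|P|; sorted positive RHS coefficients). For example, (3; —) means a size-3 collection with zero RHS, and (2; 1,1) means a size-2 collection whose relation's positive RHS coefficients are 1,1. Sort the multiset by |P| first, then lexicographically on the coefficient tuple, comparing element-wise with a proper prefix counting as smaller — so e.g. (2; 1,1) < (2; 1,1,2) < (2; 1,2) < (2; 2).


Δ(Σ) — 7 vertices, 9 min non-faces:

  • {5,6}:  v_{5} + v_{6} = 0  →  sig = (2; —)
  • {0,2}:  v_{0} + v_{2} = v_{6}  →  sig = (2; 1)
  • {1,2}:  v_{1} + v_{2} = v_{3}  →  sig = (2; 1)
  • {0,3}:  v_{0} + v_{3} = v_{1} + v_{6}  →  sig = (2; 1,1)
  • {2,5}:  v_{2} + v_{5} = v_{1} + v_{4}  →  sig = (2; 1,1)
  • {3,5}:  v_{3} + v_{5} = 2·v_{1} + v_{4}  →  sig = (2; 1,2)
  • {0,1,4}:  v_{0} + v_{1} + v_{4} = 0  →  sig = (3; —)
  • {1,4,6}:  v_{1} + v_{4} + v_{6} = v_{2}  →  sig = (3; 1)
  • {3,4,6}:  v_{3} + v_{4} + v_{6} = 2·v_{2}  →  sig = (3; 2)

so the primitive-relation signature multiset is
{ (2; —),  (2; 1) ×2,  (2; 1,1) ×2,  (2; 1,2),  (3; —),  (3; 1),  (3; 2) }


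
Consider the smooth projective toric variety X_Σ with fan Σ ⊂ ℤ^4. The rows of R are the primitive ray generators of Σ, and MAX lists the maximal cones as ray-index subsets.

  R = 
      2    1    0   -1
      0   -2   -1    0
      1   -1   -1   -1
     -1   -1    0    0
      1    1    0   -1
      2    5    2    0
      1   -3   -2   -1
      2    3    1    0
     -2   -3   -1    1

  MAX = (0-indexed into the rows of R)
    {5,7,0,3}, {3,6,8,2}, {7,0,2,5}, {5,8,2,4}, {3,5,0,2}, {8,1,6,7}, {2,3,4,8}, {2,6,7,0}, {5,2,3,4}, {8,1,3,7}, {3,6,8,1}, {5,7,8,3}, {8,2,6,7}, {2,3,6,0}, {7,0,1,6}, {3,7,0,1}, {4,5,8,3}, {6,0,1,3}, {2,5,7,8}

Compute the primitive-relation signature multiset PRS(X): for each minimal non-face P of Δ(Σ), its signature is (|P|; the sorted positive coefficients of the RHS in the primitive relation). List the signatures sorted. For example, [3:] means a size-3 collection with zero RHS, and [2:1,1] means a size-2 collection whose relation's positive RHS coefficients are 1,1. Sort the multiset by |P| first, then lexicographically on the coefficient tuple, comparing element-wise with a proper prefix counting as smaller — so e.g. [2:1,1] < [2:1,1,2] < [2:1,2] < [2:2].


Primitive collections (11):

  P = {0,8}:  v_{0} + v_{8} = v_{1}  →  sig = [2:1]
  P = {1,2}:  v_{1} + v_{2} = v_{6}  →  sig = [2:1]
  P = {1,4}:  v_{1} + v_{4} = v_{2}  →  sig = [2:1]
  P = {1,5}:  v_{1} + v_{5} = v_{7}  →  sig = [2:1]
  P = {4,7}:  v_{4} + v_{7} = v_{2} + v_{5}  →  sig = [2:1,1]
  P = {5,6}:  v_{5} + v_{6} = v_{2} + v_{7}  →  sig = [2:1,1]
  P = {0,4}:  v_{0} + v_{4} = 2·v_{2} + v_{3} + v_{5}  →  sig = [2:1,1,2]
  P = {4,6}:  v_{4} + v_{6} = 2·v_{2}  →  sig = [2:2]
  P = {2,3,7}:  v_{2} + v_{3} + v_{7} = v_{0}  →  sig = [3:1]
  P = {3,6,7}:  v_{3} + v_{6} + v_{7} = v_{0} + v_{1}  →  sig = [3:1,1]
  P = {2,3,5,8}:  v_{2} + v_{3} + v_{5} + v_{8} = 0  →  sig = [4:]

Signatures (|P|; sorted positive RHS coefficients), sorted:
[[2:1], [2:1], [2:1], [2:1], [2:1,1], [2:1,1], [2:1,1,2], [2:2], [3:1], [3:1,1], [4:]]


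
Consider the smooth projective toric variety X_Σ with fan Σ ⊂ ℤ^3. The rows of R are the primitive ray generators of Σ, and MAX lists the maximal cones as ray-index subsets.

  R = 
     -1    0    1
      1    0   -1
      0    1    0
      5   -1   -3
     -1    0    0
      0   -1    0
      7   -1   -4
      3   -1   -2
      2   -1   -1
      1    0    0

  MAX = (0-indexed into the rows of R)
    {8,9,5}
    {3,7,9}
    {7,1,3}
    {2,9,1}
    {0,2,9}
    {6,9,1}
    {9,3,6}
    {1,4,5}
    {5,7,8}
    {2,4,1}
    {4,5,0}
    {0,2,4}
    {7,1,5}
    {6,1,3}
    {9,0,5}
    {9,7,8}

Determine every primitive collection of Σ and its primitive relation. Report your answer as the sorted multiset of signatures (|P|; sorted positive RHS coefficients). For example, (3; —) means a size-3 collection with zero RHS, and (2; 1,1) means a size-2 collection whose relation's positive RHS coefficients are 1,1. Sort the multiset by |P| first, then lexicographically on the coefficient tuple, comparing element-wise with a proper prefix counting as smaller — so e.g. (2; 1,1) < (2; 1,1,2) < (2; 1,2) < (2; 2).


|primitive collections| = 25. Relations:

  • {0,1}:  v_{0} + v_{1} = 0  so sig = (2; —)
  • {2,5}:  v_{2} + v_{5} = 0  so sig = (2; —)
  • {4,9}:  v_{4} + v_{9} = 0  so sig = (2; —)
  • {0,7}:  v_{0} + v_{7} = v_{8}  so sig = (2; 1)
  • {1,8}:  v_{1} + v_{8} = v_{7}  so sig = (2; 1)
  • {0,3}:  v_{0} + v_{3} = v_{7} + v_{9}  so sig = (2; 1,1)
  • {0,6}:  v_{0} + v_{6} = v_{3} + v_{9}  so sig = (2; 1,1)
  • {0,8}:  v_{0} + v_{8} = v_{5} + v_{9}  so sig = (2; 1,1)
  • {2,8}:  v_{2} + v_{8} = v_{1} + v_{9}  so sig = (2; 1,1)
  • {3,4}:  v_{3} + v_{4} = v_{1} + v_{7}  so sig = (2; 1,1)
  • {3,5}:  v_{3} + v_{5} = v_{7} + v_{8}  so sig = (2; 1,1)
  • {4,6}:  v_{4} + v_{6} = v_{1} + v_{3}  so sig = (2; 1,1)
  • {4,8}:  v_{4} + v_{8} = v_{1} + v_{5}  so sig = (2; 1,1)
  • {6,8}:  v_{6} + v_{8} = v_{3} + v_{7} + v_{9}  so sig = (2; 1,1,1)
  • {2,7}:  v_{2} + v_{7} = 2·v_{1} + v_{9}  so sig = (2; 1,2)
  • {3,8}:  v_{3} + v_{8} = 2·v_{7} + v_{9}  so sig = (2; 1,2)
  • {4,7}:  v_{4} + v_{7} = 2·v_{1} + v_{5}  so sig = (2; 1,2)
  • {5,6}:  v_{5} + v_{6} = 2·v_{7} + v_{9}  so sig = (2; 1,2)
  • {6,7}:  v_{6} + v_{7} = 2·v_{3}  so sig = (2; 2)
  • {2,3}:  v_{2} + v_{3} = 3·v_{1} + 2·v_{9}  so sig = (2; 2,3)
  • {2,6}:  v_{2} + v_{6} = 4·v_{1} + 3·v_{9}  so sig = (2; 3,4)
  • {1,3,9}:  v_{1} + v_{3} + v_{9} = v_{6}  so sig = (3; 1)
  • {1,5,9}:  v_{1} + v_{5} + v_{9} = v_{8}  so sig = (3; 1)
  • {1,7,9}:  v_{1} + v_{7} + v_{9} = v_{3}  so sig = (3; 1)
  • {5,7,9}:  v_{5} + v_{7} + v_{9} = 2·v_{8}  so sig = (3; 2)

Hence PRS(X_Σ) =
    (2; —)
    (2; —)
    (2; —)
    (2; 1)
    (2; 1)
    (2; 1,1)
    (2; 1,1)
    (2; 1,1)
    (2; 1,1)
    (2; 1,1)
    (2; 1,1)
    (2; 1,1)
    (2; 1,1)
    (2; 1,1,1)
    (2; 1,2)
    (2; 1,2)
    (2; 1,2)
    (2; 1,2)
    (2; 2)
    (2; 2,3)
    (2; 3,4)
    (3; 1)
    (3; 1)
    (3; 1)
    (3; 2)


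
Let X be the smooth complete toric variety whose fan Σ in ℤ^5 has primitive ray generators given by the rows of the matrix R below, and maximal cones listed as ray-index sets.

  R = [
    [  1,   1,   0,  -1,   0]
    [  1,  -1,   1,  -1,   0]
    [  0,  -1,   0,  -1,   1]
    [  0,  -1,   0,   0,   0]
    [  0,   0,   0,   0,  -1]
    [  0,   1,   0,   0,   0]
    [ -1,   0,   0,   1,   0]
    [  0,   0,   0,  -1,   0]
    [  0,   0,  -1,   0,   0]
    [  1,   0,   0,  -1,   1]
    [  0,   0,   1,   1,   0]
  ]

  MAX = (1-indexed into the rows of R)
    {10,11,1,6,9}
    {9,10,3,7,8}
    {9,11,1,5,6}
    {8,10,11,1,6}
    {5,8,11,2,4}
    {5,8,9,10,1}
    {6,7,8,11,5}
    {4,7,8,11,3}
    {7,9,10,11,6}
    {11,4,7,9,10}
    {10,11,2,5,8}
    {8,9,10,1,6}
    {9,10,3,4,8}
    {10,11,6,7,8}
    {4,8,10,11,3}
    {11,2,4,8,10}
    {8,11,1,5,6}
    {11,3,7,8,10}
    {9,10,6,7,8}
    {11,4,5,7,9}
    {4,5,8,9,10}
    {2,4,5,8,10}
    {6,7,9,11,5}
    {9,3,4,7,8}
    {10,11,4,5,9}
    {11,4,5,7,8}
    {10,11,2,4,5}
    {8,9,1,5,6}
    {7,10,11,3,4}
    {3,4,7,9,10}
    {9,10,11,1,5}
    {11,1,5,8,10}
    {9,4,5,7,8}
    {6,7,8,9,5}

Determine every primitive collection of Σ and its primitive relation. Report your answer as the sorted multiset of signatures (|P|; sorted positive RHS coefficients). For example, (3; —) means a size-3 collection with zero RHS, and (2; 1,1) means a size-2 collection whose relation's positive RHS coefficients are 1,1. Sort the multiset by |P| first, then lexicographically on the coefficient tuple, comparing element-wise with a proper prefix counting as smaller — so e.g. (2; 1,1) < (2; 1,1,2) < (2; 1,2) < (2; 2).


17 collections generate NE(X_Σ); each relation:

  P={4,6}:  v_{4} + v_{6} = 0  ⇒ sig = (2; —)
  P={1,7}:  v_{1} + v_{7} = v_{6}  ⇒ sig = (2; 1)
  P={1,3}:  v_{1} + v_{3} = v_{8} + v_{10}  ⇒ sig = (2; 1,1)
  P={1,4}:  v_{1} + v_{4} = v_{5} + v_{10}  ⇒ sig = (2; 1,1)
  P={3,5}:  v_{3} + v_{5} = v_{4} + v_{8}  ⇒ sig = (2; 1,1)
  P={2,7}:  v_{2} + v_{7} = v_{4} + v_{8} + v_{11}  ⇒ sig = (2; 1,1,1)
  P={2,9}:  v_{2} + v_{9} = v_{4} + v_{5} + v_{10}  ⇒ sig = (2; 1,1,1)
  P={3,6}:  v_{3} + v_{6} = v_{7} + v_{8} + v_{10}  ⇒ sig = (2; 1,1,1)
  P={2,6}:  v_{2} + v_{6} = v_{5} + v_{8} + v_{10} + v_{11}  ⇒ sig = (2; 1,1,1,1)
  P={1,2}:  v_{1} + v_{2} = 2·v_{5} + v_{8} + 2·v_{10} + v_{11}  ⇒ sig = (2; 1,1,2,2)
  P={2,3}:  v_{2} + v_{3} = 2·v_{4} + 2·v_{8} + v_{10} + v_{11}  ⇒ sig = (2; 1,1,2,2)
  P={5,7,10}:  v_{5} + v_{7} + v_{10} = 0  ⇒ sig = (3; —)
  P={8,9,11}:  v_{8} + v_{9} + v_{11} = 0  ⇒ sig = (3; —)
  P={5,6,10}:  v_{5} + v_{6} + v_{10} = v_{1}  ⇒ sig = (3; 1)
  P={3,9,11}:  v_{3} + v_{9} + v_{11} = v_{4} + v_{7} + v_{10}  ⇒ sig = (3; 1,1,1)
  P={4,7,8,10}:  v_{4} + v_{7} + v_{8} + v_{10} = v_{3}  ⇒ sig = (4; 1)
  P={4,5,8,10,11}:  v_{4} + v_{5} + v_{8} + v_{10} + v_{11} = v_{2}  ⇒ sig = (5; 1)

Signatures (|P|; sorted positive RHS coefficients), sorted:
    (2; —)
    (2; 1)
    (2; 1,1)
    (2; 1,1)
    (2; 1,1)
    (2; 1,1,1)
    (2; 1,1,1)
    (2; 1,1,1)
    (2; 1,1,1,1)
    (2; 1,1,2,2)
    (2; 1,1,2,2)
    (3; —)
    (3; —)
    (3; 1)
    (3; 1,1,1)
    (4; 1)
    (5; 1)


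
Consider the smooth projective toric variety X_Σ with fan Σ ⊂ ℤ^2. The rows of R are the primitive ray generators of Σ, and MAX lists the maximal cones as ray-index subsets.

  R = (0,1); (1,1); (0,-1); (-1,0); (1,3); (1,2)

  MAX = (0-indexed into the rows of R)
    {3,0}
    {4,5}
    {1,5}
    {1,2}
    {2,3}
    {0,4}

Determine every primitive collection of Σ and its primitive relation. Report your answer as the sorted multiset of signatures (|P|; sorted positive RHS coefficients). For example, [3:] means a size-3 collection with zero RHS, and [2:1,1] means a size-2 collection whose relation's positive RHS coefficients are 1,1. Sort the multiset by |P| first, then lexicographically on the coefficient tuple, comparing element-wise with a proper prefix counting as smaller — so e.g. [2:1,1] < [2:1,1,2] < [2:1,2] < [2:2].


The 9 primitive collections of Σ (r=6, n=2):

  • {0,2}:  v_{0} + v_{2} = 0  →  sig = [2:]
  • {0,1}:  v_{0} + v_{1} = v_{5}  →  sig = [2:1]
  • {0,5}:  v_{0} + v_{5} = v_{4}  →  sig = [2:1]
  • {1,3}:  v_{1} + v_{3} = v_{0}  →  sig = [2:1]
  • {2,4}:  v_{2} + v_{4} = v_{5}  →  sig = [2:1]
  • {2,5}:  v_{2} + v_{5} = v_{1}  →  sig = [2:1]
  • {1,4}:  v_{1} + v_{4} = 2·v_{5}  →  sig = [2:2]
  • {3,5}:  v_{3} + v_{5} = 2·v_{0}  →  sig = [2:2]
  • {3,4}:  v_{3} + v_{4} = 3·v_{0}  →  sig = [2:3]

Signatures (|P|; sorted positive RHS coefficients), sorted:
{ [2:],  [2:1] ×5,  [2:2] ×2,  [2:3] }


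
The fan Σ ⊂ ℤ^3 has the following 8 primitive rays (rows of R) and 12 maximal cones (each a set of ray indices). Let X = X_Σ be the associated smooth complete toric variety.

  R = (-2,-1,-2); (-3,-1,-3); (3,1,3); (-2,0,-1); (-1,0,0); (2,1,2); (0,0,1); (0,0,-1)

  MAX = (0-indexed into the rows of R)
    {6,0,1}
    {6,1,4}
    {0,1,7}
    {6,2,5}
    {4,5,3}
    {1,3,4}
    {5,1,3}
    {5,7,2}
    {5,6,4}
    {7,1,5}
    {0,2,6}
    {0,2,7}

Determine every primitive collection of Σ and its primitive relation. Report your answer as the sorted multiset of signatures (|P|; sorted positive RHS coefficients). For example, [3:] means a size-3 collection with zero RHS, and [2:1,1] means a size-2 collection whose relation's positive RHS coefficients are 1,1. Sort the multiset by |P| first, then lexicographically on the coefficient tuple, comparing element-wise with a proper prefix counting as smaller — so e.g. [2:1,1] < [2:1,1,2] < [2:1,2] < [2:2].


|primitive collections| = 12. Relations:

  P = {0,5}:  v_{0} + v_{5} = 0  ⇒ sig = [2:]
  P = {1,2}:  v_{1} + v_{2} = 0  ⇒ sig = [2:]
  P = {6,7}:  v_{6} + v_{7} = 0  ⇒ sig = [2:]
  P = {0,3}:  v_{0} + v_{3} = v_{1} + v_{4}  ⇒ sig = [2:1,1]
  P = {0,4}:  v_{0} + v_{4} = v_{1} + v_{6}  ⇒ sig = [2:1,1]
  P = {2,3}:  v_{2} + v_{3} = v_{4} + v_{5}  ⇒ sig = [2:1,1]
  P = {2,4}:  v_{2} + v_{4} = v_{5} + v_{6}  ⇒ sig = [2:1,1]
  P = {4,7}:  v_{4} + v_{7} = v_{1} + v_{5}  ⇒ sig = [2:1,1]
  P = {3,6}:  v_{3} + v_{6} = 2·v_{4}  ⇒ sig = [2:2]
  P = {3,7}:  v_{3} + v_{7} = 2·v_{1} + 2·v_{5}  ⇒ sig = [2:2,2]
  P = {1,4,5}:  v_{1} + v_{4} + v_{5} = v_{3}  ⇒ sig = [3:1]
  P = {1,5,6}:  v_{1} + v_{5} + v_{6} = v_{4}  ⇒ sig = [3:1]

Signatures (|P|; sorted positive RHS coefficients), sorted:
[[2:], [2:], [2:], [2:1,1], [2:1,1], [2:1,1], [2:1,1], [2:1,1], [2:2], [2:2,2], [3:1], [3:1]]


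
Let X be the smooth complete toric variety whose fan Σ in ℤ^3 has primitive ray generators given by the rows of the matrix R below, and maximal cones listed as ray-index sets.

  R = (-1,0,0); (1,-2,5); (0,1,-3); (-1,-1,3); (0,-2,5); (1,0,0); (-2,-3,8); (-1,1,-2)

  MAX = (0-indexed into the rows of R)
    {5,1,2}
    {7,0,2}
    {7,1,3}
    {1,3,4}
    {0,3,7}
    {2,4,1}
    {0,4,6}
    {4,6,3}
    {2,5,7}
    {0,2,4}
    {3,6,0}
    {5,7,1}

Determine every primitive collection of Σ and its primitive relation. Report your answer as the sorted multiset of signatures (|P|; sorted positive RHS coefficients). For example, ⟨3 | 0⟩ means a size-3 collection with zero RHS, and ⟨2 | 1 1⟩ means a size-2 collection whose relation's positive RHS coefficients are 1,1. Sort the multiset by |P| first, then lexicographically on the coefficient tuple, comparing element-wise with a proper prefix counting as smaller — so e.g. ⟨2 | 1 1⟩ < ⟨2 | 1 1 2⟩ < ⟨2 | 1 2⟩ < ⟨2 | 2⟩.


Minimal non-faces — 12 found among 8 rays, 12 max cones:

  P = {0,5}:  v_{0} + v_{5} = 0  so sig = ⟨2 | 0⟩
  P = {0,1}:  v_{0} + v_{1} = v_{4}  so sig = ⟨2 | 1⟩
  P = {2,3}:  v_{2} + v_{3} = v_{0}  so sig = ⟨2 | 1⟩
  P = {4,5}:  v_{4} + v_{5} = v_{1}  so sig = ⟨2 | 1⟩
  P = {4,7}:  v_{4} + v_{7} = v_{3}  so sig = ⟨2 | 1⟩
  P = {3,5}:  v_{3} + v_{5} = v_{1} + v_{7}  so sig = ⟨2 | 1 1⟩
  P = {5,6}:  v_{5} + v_{6} = v_{3} + v_{4}  so sig = ⟨2 | 1 1⟩
  P = {1,6}:  v_{1} + v_{6} = v_{3} + 2·v_{4}  so sig = ⟨2 | 1 2⟩
  P = {2,6}:  v_{2} + v_{6} = 2·v_{0} + v_{4}  so sig = ⟨2 | 1 2⟩
  P = {6,7}:  v_{6} + v_{7} = v_{0} + 2·v_{3}  so sig = ⟨2 | 1 2⟩
  P = {1,2,7}:  v_{1} + v_{2} + v_{7} = 0  so sig = ⟨3 | 0⟩
  P = {0,3,4}:  v_{0} + v_{3} + v_{4} = v_{6}  so sig = ⟨3 | 1⟩

Hence PRS(X_Σ) =
    ⟨2 | 0⟩
    ⟨2 | 1⟩
    ⟨2 | 1⟩
    ⟨2 | 1⟩
    ⟨2 | 1⟩
    ⟨2 | 1 1⟩
    ⟨2 | 1 1⟩
    ⟨2 | 1 2⟩
    ⟨2 | 1 2⟩
    ⟨2 | 1 2⟩
    ⟨3 | 0⟩
    ⟨3 | 1⟩


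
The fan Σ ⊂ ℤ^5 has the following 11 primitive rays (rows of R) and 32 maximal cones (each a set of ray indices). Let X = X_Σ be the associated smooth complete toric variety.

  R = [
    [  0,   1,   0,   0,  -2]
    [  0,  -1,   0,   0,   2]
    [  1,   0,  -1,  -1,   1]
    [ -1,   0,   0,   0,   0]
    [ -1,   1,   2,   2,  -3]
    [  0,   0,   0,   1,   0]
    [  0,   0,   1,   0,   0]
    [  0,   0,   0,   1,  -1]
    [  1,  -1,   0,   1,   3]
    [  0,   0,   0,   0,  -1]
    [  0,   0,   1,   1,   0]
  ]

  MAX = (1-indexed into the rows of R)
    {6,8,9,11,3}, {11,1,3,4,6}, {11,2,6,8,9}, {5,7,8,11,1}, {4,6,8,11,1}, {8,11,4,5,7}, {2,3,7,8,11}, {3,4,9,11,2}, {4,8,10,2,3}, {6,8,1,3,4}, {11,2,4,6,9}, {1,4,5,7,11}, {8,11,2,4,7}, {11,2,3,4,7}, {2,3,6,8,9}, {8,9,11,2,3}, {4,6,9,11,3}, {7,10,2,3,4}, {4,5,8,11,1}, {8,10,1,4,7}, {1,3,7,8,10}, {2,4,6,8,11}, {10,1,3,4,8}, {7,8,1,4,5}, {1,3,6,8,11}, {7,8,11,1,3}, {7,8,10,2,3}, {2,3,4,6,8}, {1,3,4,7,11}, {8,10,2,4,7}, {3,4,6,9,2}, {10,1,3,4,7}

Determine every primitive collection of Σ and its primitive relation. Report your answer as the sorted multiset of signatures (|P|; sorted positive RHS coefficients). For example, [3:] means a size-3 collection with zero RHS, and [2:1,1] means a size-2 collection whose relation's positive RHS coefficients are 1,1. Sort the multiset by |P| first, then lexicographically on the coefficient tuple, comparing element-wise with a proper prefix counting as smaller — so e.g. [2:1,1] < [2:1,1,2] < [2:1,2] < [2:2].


Primitive collections (17):

  {1,2}:  v_{1} + v_{2} = 0  ⇒ sig = [2:]
  {6,7}:  v_{6} + v_{7} = v_{11}  ⇒ sig = [2:1]
  {6,10}:  v_{6} + v_{10} = v_{8}  ⇒ sig = [2:1]
  {3,5}:  v_{3} + v_{5} = v_{1} + v_{11}  ⇒ sig = [2:1,1]
  {10,11}:  v_{10} + v_{11} = v_{7} + v_{8}  ⇒ sig = [2:1,1]
  {1,9}:  v_{1} + v_{9} = v_{3} + v_{6} + v_{11}  ⇒ sig = [2:1,1,1]
  {2,5}:  v_{2} + v_{5} = v_{4} + v_{7} + v_{8} + v_{11}  ⇒ sig = [2:1,1,1,1]
  {9,10}:  v_{9} + v_{10} = v_{2} + v_{3} + v_{8} + v_{11}  ⇒ sig = [2:1,1,1,1]
  {5,6}:  v_{5} + v_{6} = v_{1} + v_{4} + v_{8} + 2·v_{11}  ⇒ sig = [2:1,1,1,2]
  {7,9}:  v_{7} + v_{9} = v_{2} + v_{3} + 2·v_{11}  ⇒ sig = [2:1,1,2]
  {5,10}:  v_{5} + v_{10} = v_{1} + v_{4} + 2·v_{7} + 2·v_{8}  ⇒ sig = [2:1,1,2,2]
  {5,9}:  v_{5} + v_{9} = v_{6} + 2·v_{11}  ⇒ sig = [2:1,2]
  {4,8,9}:  v_{4} + v_{8} + v_{9} = v_{2} + 2·v_{6}  ⇒ sig = [3:1,2]
  {3,4,7,8}:  v_{3} + v_{4} + v_{7} + v_{8} = 0  ⇒ sig = [4:]
  {2,3,6,11}:  v_{2} + v_{3} + v_{6} + v_{11} = v_{9}  ⇒ sig = [4:1]
  {3,4,8,11}:  v_{3} + v_{4} + v_{8} + v_{11} = v_{6}  ⇒ sig = [4:1]
  {1,4,7,8,11}:  v_{1} + v_{4} + v_{7} + v_{8} + v_{11} = v_{5}  ⇒ sig = [5:1]

Hence PRS(X_Σ) =
    |P|=2: 12 collections, coeffs (), (1), (1), (1,1), (1,1), (1,1,1), (1,1,1,1), (1,1,1,1), (1,1,1,2), (1,1,2), (1,1,2,2), (1,2)
    |P|=3: 1 collection, coeffs (1,2)
    |P|=4: 3 collections, coeffs (), (1), (1)
    |P|=5: 1 collection, coeffs (1)


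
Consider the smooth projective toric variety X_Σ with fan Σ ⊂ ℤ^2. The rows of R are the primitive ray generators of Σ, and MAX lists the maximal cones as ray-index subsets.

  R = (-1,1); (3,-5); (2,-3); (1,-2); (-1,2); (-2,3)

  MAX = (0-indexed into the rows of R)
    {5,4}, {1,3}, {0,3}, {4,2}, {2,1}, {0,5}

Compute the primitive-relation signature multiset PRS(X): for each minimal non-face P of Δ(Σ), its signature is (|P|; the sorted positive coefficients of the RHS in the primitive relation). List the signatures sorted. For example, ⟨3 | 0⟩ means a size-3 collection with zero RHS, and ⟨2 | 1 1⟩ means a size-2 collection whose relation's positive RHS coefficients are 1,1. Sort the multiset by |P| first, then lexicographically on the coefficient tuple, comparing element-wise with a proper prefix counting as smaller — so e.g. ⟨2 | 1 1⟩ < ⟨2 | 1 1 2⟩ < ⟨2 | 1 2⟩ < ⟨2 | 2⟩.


Primitive collections (9):

  • {2,5}:  v_{2} + v_{5} = 0  so sig = ⟨2 | 0⟩
  • {3,4}:  v_{3} + v_{4} = 0  so sig = ⟨2 | 0⟩
  • {0,2}:  v_{0} + v_{2} = v_{3}  so sig = ⟨2 | 1⟩
  • {0,4}:  v_{0} + v_{4} = v_{5}  so sig = ⟨2 | 1⟩
  • {1,4}:  v_{1} + v_{4} = v_{2}  so sig = ⟨2 | 1⟩
  • {1,5}:  v_{1} + v_{5} = v_{3}  so sig = ⟨2 | 1⟩
  • {2,3}:  v_{2} + v_{3} = v_{1}  so sig = ⟨2 | 1⟩
  • {3,5}:  v_{3} + v_{5} = v_{0}  so sig = ⟨2 | 1⟩
  • {0,1}:  v_{0} + v_{1} = 2·v_{3}  so sig = ⟨2 | 2⟩

Signatures (|P|; sorted positive RHS coefficients), sorted:
    ⟨2 | 0⟩
    ⟨2 | 0⟩
    ⟨2 | 1⟩
    ⟨2 | 1⟩
    ⟨2 | 1⟩
    ⟨2 | 1⟩
    ⟨2 | 1⟩
    ⟨2 | 1⟩
    ⟨2 | 2⟩


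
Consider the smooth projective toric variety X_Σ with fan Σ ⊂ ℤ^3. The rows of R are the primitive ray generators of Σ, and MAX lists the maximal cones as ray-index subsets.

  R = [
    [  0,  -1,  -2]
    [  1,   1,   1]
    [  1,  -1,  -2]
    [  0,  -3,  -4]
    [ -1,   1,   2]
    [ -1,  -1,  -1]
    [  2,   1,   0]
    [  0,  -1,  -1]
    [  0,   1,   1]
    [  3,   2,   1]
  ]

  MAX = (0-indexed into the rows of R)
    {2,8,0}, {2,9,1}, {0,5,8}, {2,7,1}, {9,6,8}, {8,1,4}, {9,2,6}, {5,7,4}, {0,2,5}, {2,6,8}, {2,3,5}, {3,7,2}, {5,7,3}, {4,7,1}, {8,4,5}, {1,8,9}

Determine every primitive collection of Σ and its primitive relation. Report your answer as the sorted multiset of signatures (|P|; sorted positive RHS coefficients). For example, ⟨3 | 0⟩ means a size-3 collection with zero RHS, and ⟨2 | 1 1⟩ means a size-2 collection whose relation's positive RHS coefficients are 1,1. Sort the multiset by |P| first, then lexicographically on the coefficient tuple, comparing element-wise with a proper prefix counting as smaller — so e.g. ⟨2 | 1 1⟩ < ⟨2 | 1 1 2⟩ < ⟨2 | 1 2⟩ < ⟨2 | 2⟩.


|primitive collections| = 25. Relations:

  • {1,5}:  v_{1} + v_{5} = 0  ⇒ sig = ⟨2 | 0⟩
  • {2,4}:  v_{2} + v_{4} = 0  ⇒ sig = ⟨2 | 0⟩
  • {7,8}:  v_{7} + v_{8} = 0  ⇒ sig = ⟨2 | 0⟩
  • {1,6}:  v_{1} + v_{6} = v_{9}  ⇒ sig = ⟨2 | 1⟩
  • {5,9}:  v_{5} + v_{9} = v_{6}  ⇒ sig = ⟨2 | 1⟩
  • {0,1}:  v_{0} + v_{1} = v_{2} + v_{8}  ⇒ sig = ⟨2 | 1 1⟩
  • {0,4}:  v_{0} + v_{4} = v_{5} + v_{8}  ⇒ sig = ⟨2 | 1 1⟩
  • {0,7}:  v_{0} + v_{7} = v_{2} + v_{5}  ⇒ sig = ⟨2 | 1 1⟩
  • {1,3}:  v_{1} + v_{3} = v_{2} + v_{7}  ⇒ sig = ⟨2 | 1 1⟩
  • {3,4}:  v_{3} + v_{4} = v_{5} + v_{7}  ⇒ sig = ⟨2 | 1 1⟩
  • {3,8}:  v_{3} + v_{8} = v_{2} + v_{5}  ⇒ sig = ⟨2 | 1 1⟩
  • {4,6}:  v_{4} + v_{6} = v_{1} + v_{8}  ⇒ sig = ⟨2 | 1 1⟩
  • {5,6}:  v_{5} + v_{6} = v_{2} + v_{8}  ⇒ sig = ⟨2 | 1 1⟩
  • {6,7}:  v_{6} + v_{7} = v_{1} + v_{2}  ⇒ sig = ⟨2 | 1 1⟩
  • {0,9}:  v_{0} + v_{9} = v_{2} + v_{6} + v_{8}  ⇒ sig = ⟨2 | 1 1 1⟩
  • {3,9}:  v_{3} + v_{9} = v_{1} + 2·v_{2}  ⇒ sig = ⟨2 | 1 2⟩
  • {4,9}:  v_{4} + v_{9} = 2·v_{1} + v_{8}  ⇒ sig = ⟨2 | 1 2⟩
  • {7,9}:  v_{7} + v_{9} = 2·v_{1} + v_{2}  ⇒ sig = ⟨2 | 1 2⟩
  • {3,6}:  v_{3} + v_{6} = 2·v_{2}  ⇒ sig = ⟨2 | 2⟩
  • {0,3}:  v_{0} + v_{3} = 2·v_{2} + 2·v_{5}  ⇒ sig = ⟨2 | 2 2⟩
  • {0,6}:  v_{0} + v_{6} = 2·v_{2} + 2·v_{8}  ⇒ sig = ⟨2 | 2 2⟩
  • {1,2,8}:  v_{1} + v_{2} + v_{8} = v_{6}  ⇒ sig = ⟨3 | 1⟩
  • {2,5,7}:  v_{2} + v_{5} + v_{7} = v_{3}  ⇒ sig = ⟨3 | 1⟩
  • {2,5,8}:  v_{2} + v_{5} + v_{8} = v_{0}  ⇒ sig = ⟨3 | 1⟩
  • {2,8,9}:  v_{2} + v_{8} + v_{9} = 2·v_{6}  ⇒ sig = ⟨3 | 2⟩

so the primitive-relation signature multiset is
    ⟨2 | 0⟩
    ⟨2 | 0⟩
    ⟨2 | 0⟩
    ⟨2 | 1⟩
    ⟨2 | 1⟩
    ⟨2 | 1 1⟩
    ⟨2 | 1 1⟩
    ⟨2 | 1 1⟩
    ⟨2 | 1 1⟩
    ⟨2 | 1 1⟩
    ⟨2 | 1 1⟩
    ⟨2 | 1 1⟩
    ⟨2 | 1 1⟩
    ⟨2 | 1 1⟩
    ⟨2 | 1 1 1⟩
    ⟨2 | 1 2⟩
    ⟨2 | 1 2⟩
    ⟨2 | 1 2⟩
    ⟨2 | 2⟩
    ⟨2 | 2 2⟩
    ⟨2 | 2 2⟩
    ⟨3 | 1⟩
    ⟨3 | 1⟩
    ⟨3 | 1⟩
    ⟨3 | 2⟩
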